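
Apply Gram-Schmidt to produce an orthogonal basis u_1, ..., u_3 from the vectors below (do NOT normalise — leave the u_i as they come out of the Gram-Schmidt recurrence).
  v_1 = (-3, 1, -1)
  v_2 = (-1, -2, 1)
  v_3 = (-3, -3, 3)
Orthogonal basis:
  u_1 = (-3, 1, -1)
  u_2 = (-1, -2, 1)
  u_3 = (-2/11, 8/11, 14/11)

Apply the Gram-Schmidt recurrence
  u_1 = v_1
  u_i = v_i − Σ_{j<i} ((v_i · u_j) / (u_j · u_j)) · u_j.

Step by step this gives:
  u_1 = (-3, 1, -1)
  u_2 = (-1, -2, 1)
  u_3 = (-2/11, 8/11, 14/11)

Orthogonality check:
  u_2 · u_1 = 0 (should be 0)
  u_3 · u_1 = 0 (should be 0)
  u_3 · u_2 = 0 (should be 0)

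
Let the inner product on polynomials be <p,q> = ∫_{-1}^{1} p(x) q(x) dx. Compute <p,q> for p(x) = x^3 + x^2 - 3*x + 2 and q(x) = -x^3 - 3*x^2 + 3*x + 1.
<p,q> = -464/105

Expand the product: p(x)·q(x) = -x^6 - 4*x^5 + 3*x^4 + 11*x^3 - 14*x^2 + 3*x + 2.
∫_{-1}^{1} of each monomial x^k gives [2/(k+1) if k even, 0 if k odd]. Integrating term-by-term (or equivalently evaluating the antiderivative F(x) = -x^7/7 - 2*x^6/3 + 3*x^5/5 + 11*x^4/4 - 14*x^3/3 + 3*x^2/2 + 2*x at the endpoints):
  F(1) − F(−1) = 577/420 − (811/140) = -464/105.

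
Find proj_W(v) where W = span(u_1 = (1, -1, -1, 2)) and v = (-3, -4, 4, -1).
proj_W(v) = (-5/7, 5/7, 5/7, -10/7)

Set up U = [u_1 | ... | u_1] ∈ R^(4×1). The projector onto W = col(U) is P = U (U^T U)^(-1) U^T.
Compute U^T U =
  [7],
and U^T v = (-5).
Solve U^T U · c = U^T v for the coefficients: c = (-5/7). The projection is proj_W(v) = U c.
Check: (v - proj_W(v)) · u_1 = 0  (should be 0).
Result: proj_W(v) = (-5/7, 5/7, 5/7, -10/7).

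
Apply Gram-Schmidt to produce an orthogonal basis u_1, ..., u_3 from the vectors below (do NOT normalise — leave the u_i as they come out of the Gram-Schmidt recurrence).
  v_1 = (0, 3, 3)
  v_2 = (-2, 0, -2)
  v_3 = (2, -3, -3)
Orthogonal basis:
  u_1 = (0, 3, 3)
  u_2 = (-2, 1, -1)
  u_3 = (2/3, 2/3, -2/3)

Apply the Gram-Schmidt recurrence
  u_1 = v_1
  u_i = v_i − Σ_{j<i} ((v_i · u_j) / (u_j · u_j)) · u_j.

Step by step this gives:
  u_1 = (0, 3, 3)
  u_2 = (-2, 1, -1)
  u_3 = (2/3, 2/3, -2/3)

Orthogonality check:
  u_2 · u_1 = 0 (should be 0)
  u_3 · u_1 = 0 (should be 0)
  u_3 · u_2 = 0 (should be 0)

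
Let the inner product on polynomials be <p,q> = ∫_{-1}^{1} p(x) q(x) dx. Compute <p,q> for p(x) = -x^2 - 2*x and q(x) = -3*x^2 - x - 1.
<p,q> = 16/5

Expand the product: p(x)·q(x) = 3*x^4 + 7*x^3 + 3*x^2 + 2*x.
∫_{-1}^{1} of each monomial x^k gives [2/(k+1) if k even, 0 if k odd]. Integrating term-by-term (or equivalently evaluating the antiderivative F(x) = 3*x^5/5 + 7*x^4/4 + x^3 + x^2 at the endpoints):
  F(1) − F(−1) = 87/20 − (23/20) = 16/5.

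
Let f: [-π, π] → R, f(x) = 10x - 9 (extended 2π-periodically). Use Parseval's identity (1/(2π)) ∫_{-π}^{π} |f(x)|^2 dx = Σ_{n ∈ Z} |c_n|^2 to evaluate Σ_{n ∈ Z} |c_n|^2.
Σ |c_n|^2 = 100π^2/3 + 81

Expand and integrate term by term over [-π, π]:
  ∫ (10x)^2 dx = 100·(2π^3/3); ∫ 2·10·(-9)·x dx = 0 (odd integrand); ∫ (-9)^2 dx = 81·2π.
So (1/(2π)) ∫_{-π}^{π} (10x - 9)^2 dx = 100π^2/3 + 81 = 100π^2/3 + 81.
Parseval ⇒ Σ |c_n|^2 = 100π^2/3 + 81.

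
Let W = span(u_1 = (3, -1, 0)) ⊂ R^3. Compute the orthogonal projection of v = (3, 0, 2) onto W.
proj_W(v) = (27/10, -9/10, 0)

Set up U = [u_1 | ... | u_1] ∈ R^(3×1). The projector onto W = col(U) is P = U (U^T U)^(-1) U^T.
Compute U^T U =
  [10],
and U^T v = (9).
Solve U^T U · c = U^T v for the coefficients: c = (9/10). The projection is proj_W(v) = U c.
Check: (v - proj_W(v)) · u_1 = 0  (should be 0).
Result: proj_W(v) = (27/10, -9/10, 0).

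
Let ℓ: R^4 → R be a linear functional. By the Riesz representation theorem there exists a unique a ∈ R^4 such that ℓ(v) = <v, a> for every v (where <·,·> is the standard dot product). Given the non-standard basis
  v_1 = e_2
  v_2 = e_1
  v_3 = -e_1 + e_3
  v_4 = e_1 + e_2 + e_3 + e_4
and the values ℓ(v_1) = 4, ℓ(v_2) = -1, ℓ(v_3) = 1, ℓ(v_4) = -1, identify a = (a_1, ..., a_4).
a = (-1, 4, 0, -4)

Write a = (a_1, ..., a_4) in the standard basis. For each basis vector v_i, ℓ(v_i) = <v_i, a> is a linear equation in the a_j's. Collect the n equations into a matrix system V a = ℓ, where row i of V is v_i (expressed in the standard basis). Since V is invertible (lower-triangular with 1s on the diagonal, up to permutation), solve by back-substitution:
  V =
[[0, 1, 0, 0],
 [1, 0, 0, 0],
 [-1, 0, 1, 0],
 [1, 1, 1, 1]]
  V a = (4, -1, 1, -1)
Solving gives a = (-1, 4, 0, -4).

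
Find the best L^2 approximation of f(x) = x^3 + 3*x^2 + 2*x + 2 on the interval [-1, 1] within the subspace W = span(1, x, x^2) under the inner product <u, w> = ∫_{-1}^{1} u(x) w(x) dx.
g(x) = 3*x^2 + 13*x/5 + 2

The best approximation g ∈ W is the orthogonal projection of f onto W. Writing g = a_0 + a_1 x + a_2 x^2, the coefficients solve the normal equations G · a = b where
  G_{ij} = <φ_i, φ_j> and b_i = <f, φ_i>, with φ_0 = 1, φ_1 = x, φ_2 = x^2.
G =
  [2, 0, 2/3]
  [0, 2/3, 0]
  [2/3, 0, 2/5],
b = (6, 26/15, 38/15).
Solving gives a_0 = 2, a_1 = 13/5, a_2 = 3, so
  g(x) = 3*x^2 + 13*x/5 + 2.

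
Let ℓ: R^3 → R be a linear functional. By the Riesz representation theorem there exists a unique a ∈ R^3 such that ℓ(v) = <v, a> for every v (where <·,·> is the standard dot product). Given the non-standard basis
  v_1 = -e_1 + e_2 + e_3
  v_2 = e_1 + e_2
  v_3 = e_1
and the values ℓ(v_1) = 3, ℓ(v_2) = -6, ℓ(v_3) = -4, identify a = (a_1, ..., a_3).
a = (-4, -2, 1)

Write a = (a_1, ..., a_3) in the standard basis. For each basis vector v_i, ℓ(v_i) = <v_i, a> is a linear equation in the a_j's. Collect the n equations into a matrix system V a = ℓ, where row i of V is v_i (expressed in the standard basis). Since V is invertible (lower-triangular with 1s on the diagonal, up to permutation), solve by back-substitution:
  V =
[[-1, 1, 1],
 [1, 1, 0],
 [1, 0, 0]]
  V a = (3, -6, -4)
Solving gives a = (-4, -2, 1).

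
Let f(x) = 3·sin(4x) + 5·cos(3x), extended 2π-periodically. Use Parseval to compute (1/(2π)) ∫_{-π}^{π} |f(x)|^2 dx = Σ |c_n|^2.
Σ |c_n|^2 = 17

Expand |f|^2 and use orthogonality of {sin(nx), cos(mx)} on [-π, π]:
  ∫_{-π}^{π} sin(nx)^2 dx = π, ∫ cos(mx)^2 dx = π, and cross terms integrate to 0.
So ∫_{-π}^{π} f(x)^2 dx = 3^2 · π + 5^2 · π = (9 + 25)π.
Divide by 2π: (9 + 25)/2 = 17.
By Parseval, this equals Σ |c_n|^2.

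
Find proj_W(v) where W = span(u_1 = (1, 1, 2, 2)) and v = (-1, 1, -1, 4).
proj_W(v) = (3/5, 3/5, 6/5, 6/5)

Set up U = [u_1 | ... | u_1] ∈ R^(4×1). The projector onto W = col(U) is P = U (U^T U)^(-1) U^T.
Compute U^T U =
  [10],
and U^T v = (6).
Solve U^T U · c = U^T v for the coefficients: c = (3/5). The projection is proj_W(v) = U c.
Check: (v - proj_W(v)) · u_1 = 0  (should be 0).
Result: proj_W(v) = (3/5, 3/5, 6/5, 6/5).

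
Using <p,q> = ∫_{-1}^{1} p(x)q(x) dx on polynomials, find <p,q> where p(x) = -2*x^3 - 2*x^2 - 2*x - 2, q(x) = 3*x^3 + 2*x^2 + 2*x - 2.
<p,q> = -208/105

Expand the product: p(x)·q(x) = -6*x^6 - 10*x^5 - 14*x^4 - 10*x^3 - 4*x^2 + 4.
∫_{-1}^{1} of each monomial x^k gives [2/(k+1) if k even, 0 if k odd]. Integrating term-by-term (or equivalently evaluating the antiderivative F(x) = -6*x^7/7 - 5*x^6/3 - 14*x^5/5 - 5*x^4/2 - 4*x^3/3 + 4*x at the endpoints):
  F(1) − F(−1) = -361/70 − (-667/210) = -208/105.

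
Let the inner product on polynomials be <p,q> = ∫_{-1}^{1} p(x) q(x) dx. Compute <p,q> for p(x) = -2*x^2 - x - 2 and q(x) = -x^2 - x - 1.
<p,q> = 122/15

Expand the product: p(x)·q(x) = 2*x^4 + 3*x^3 + 5*x^2 + 3*x + 2.
∫_{-1}^{1} of each monomial x^k gives [2/(k+1) if k even, 0 if k odd]. Integrating term-by-term (or equivalently evaluating the antiderivative F(x) = 2*x^5/5 + 3*x^4/4 + 5*x^3/3 + 3*x^2/2 + 2*x at the endpoints):
  F(1) − F(−1) = 379/60 − (-109/60) = 122/15.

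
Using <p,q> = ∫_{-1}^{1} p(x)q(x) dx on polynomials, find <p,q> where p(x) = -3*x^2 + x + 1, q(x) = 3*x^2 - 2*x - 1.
<p,q> = -44/15

Expand the product: p(x)·q(x) = -9*x^4 + 9*x^3 + 4*x^2 - 3*x - 1.
∫_{-1}^{1} of each monomial x^k gives [2/(k+1) if k even, 0 if k odd]. Integrating term-by-term (or equivalently evaluating the antiderivative F(x) = -9*x^5/5 + 9*x^4/4 + 4*x^3/3 - 3*x^2/2 - x at the endpoints):
  F(1) − F(−1) = -43/60 − (133/60) = -44/15.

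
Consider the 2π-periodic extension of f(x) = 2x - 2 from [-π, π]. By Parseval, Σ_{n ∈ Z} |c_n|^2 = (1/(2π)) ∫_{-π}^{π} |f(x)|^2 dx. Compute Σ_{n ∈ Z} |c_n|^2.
Σ |c_n|^2 = 4π^2/3 + 4

Expand and integrate term by term over [-π, π]:
  ∫ (2x)^2 dx = 4·(2π^3/3); ∫ 2·2·(-2)·x dx = 0 (odd integrand); ∫ (-2)^2 dx = 4·2π.
So (1/(2π)) ∫_{-π}^{π} (2x - 2)^2 dx = 4π^2/3 + 4 = 4π^2/3 + 4.
Parseval ⇒ Σ |c_n|^2 = 4π^2/3 + 4.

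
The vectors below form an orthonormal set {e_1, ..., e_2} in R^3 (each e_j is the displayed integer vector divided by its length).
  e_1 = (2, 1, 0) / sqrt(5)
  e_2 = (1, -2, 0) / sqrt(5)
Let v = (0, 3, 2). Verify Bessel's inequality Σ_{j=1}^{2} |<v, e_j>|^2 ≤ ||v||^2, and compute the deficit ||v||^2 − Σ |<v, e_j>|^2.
Σ |<v, e_j>|^2 = 9; ||v||^2 = 13; deficit = 4

Write each e_j = u_j / sqrt(<u_j, u_j>) where u_j is the displayed integer vector. Then <v, e_j> = <v, u_j> / sqrt(<u_j, u_j>), so |<v, e_j>|^2 = <v, u_j>^2 / <u_j, u_j>.
Coefficients: <v, e_1> = 3/sqrt(5), <v, e_2> = -6/sqrt(5).
Square and sum: Σ |<v, e_j>|^2 = 9.
Compute ||v||^2 = v·v = 13.
Deficit = 13 − 9 = 4 ≥ 0, confirming Bessel's inequality. (The deficit equals ||v − Σ <v,e_j> e_j||^2, the squared distance from v to span{e_j}.)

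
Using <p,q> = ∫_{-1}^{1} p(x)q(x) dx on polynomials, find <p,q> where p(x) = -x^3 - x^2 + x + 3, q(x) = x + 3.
<p,q> = 244/15

Expand the product: p(x)·q(x) = -x^4 - 4*x^3 - 2*x^2 + 6*x + 9.
∫_{-1}^{1} of each monomial x^k gives [2/(k+1) if k even, 0 if k odd]. Integrating term-by-term (or equivalently evaluating the antiderivative F(x) = -x^5/5 - x^4 - 2*x^3/3 + 3*x^2 + 9*x at the endpoints):
  F(1) − F(−1) = 152/15 − (-92/15) = 244/15.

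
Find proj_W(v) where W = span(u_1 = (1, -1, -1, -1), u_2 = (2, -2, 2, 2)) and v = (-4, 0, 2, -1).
proj_W(v) = (-2, 2, 1/2, 1/2)

Set up U = [u_1 | ... | u_2] ∈ R^(4×2). The projector onto W = col(U) is P = U (U^T U)^(-1) U^T.
Compute U^T U =
  [4, 0]
  [0, 16],
and U^T v = (-5, -6).
Solve U^T U · c = U^T v for the coefficients: c = (-5/4, -3/8). The projection is proj_W(v) = U c.
Check: (v - proj_W(v)) · u_1 = 0  (should be 0).
Check: (v - proj_W(v)) · u_2 = 0  (should be 0).
Result: proj_W(v) = (-2, 2, 1/2, 1/2).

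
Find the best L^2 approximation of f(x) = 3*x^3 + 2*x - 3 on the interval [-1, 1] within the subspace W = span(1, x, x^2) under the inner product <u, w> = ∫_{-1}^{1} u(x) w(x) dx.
g(x) = 19*x/5 - 3

The best approximation g ∈ W is the orthogonal projection of f onto W. Writing g = a_0 + a_1 x + a_2 x^2, the coefficients solve the normal equations G · a = b where
  G_{ij} = <φ_i, φ_j> and b_i = <f, φ_i>, with φ_0 = 1, φ_1 = x, φ_2 = x^2.
G =
  [2, 0, 2/3]
  [0, 2/3, 0]
  [2/3, 0, 2/5],
b = (-6, 38/15, -2).
Solving gives a_0 = -3, a_1 = 19/5, a_2 = 0, so
  g(x) = 19*x/5 - 3.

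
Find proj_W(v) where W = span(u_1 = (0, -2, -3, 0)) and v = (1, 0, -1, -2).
proj_W(v) = (0, -6/13, -9/13, 0)

Set up U = [u_1 | ... | u_1] ∈ R^(4×1). The projector onto W = col(U) is P = U (U^T U)^(-1) U^T.
Compute U^T U =
  [13],
and U^T v = (3).
Solve U^T U · c = U^T v for the coefficients: c = (3/13). The projection is proj_W(v) = U c.
Check: (v - proj_W(v)) · u_1 = 0  (should be 0).
Result: proj_W(v) = (0, -6/13, -9/13, 0).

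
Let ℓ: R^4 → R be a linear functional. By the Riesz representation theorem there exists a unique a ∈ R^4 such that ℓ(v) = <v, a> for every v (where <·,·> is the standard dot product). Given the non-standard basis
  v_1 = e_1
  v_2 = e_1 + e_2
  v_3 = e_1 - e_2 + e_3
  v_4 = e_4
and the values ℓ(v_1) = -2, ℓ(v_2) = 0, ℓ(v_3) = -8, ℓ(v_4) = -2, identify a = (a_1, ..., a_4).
a = (-2, 2, -4, -2)

Write a = (a_1, ..., a_4) in the standard basis. For each basis vector v_i, ℓ(v_i) = <v_i, a> is a linear equation in the a_j's. Collect the n equations into a matrix system V a = ℓ, where row i of V is v_i (expressed in the standard basis). Since V is invertible (lower-triangular with 1s on the diagonal, up to permutation), solve by back-substitution:
  V =
[[1, 0, 0, 0],
 [1, 1, 0, 0],
 [1, -1, 1, 0],
 [0, 0, 0, 1]]
  V a = (-2, 0, -8, -2)
Solving gives a = (-2, 2, -4, -2).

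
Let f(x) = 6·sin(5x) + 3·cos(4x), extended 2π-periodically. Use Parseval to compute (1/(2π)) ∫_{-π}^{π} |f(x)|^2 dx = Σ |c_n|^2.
Σ |c_n|^2 = 45/2

Expand |f|^2 and use orthogonality of {sin(nx), cos(mx)} on [-π, π]:
  ∫_{-π}^{π} sin(nx)^2 dx = π, ∫ cos(mx)^2 dx = π, and cross terms integrate to 0.
So ∫_{-π}^{π} f(x)^2 dx = 6^2 · π + 3^2 · π = (36 + 9)π.
Divide by 2π: (36 + 9)/2 = 45/2.
By Parseval, this equals Σ |c_n|^2.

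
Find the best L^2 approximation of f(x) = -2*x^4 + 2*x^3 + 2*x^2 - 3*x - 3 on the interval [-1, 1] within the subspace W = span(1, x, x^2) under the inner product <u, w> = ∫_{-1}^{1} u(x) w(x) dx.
g(x) = 2*x^2/7 - 9*x/5 - 99/35

The best approximation g ∈ W is the orthogonal projection of f onto W. Writing g = a_0 + a_1 x + a_2 x^2, the coefficients solve the normal equations G · a = b where
  G_{ij} = <φ_i, φ_j> and b_i = <f, φ_i>, with φ_0 = 1, φ_1 = x, φ_2 = x^2.
G =
  [2, 0, 2/3]
  [0, 2/3, 0]
  [2/3, 0, 2/5],
b = (-82/15, -6/5, -62/35).
Solving gives a_0 = -99/35, a_1 = -9/5, a_2 = 2/7, so
  g(x) = 2*x^2/7 - 9*x/5 - 99/35.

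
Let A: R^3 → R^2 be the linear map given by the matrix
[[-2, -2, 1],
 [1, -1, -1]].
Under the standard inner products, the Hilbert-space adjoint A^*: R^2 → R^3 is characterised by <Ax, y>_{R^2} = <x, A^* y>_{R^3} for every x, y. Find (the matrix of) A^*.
A^* = A^T =
[[-2, 1],
 [-2, -1],
 [1, -1]]

For real matrices with standard dot products, the defining identity <Ax, y> = <x, A^* y> gives (Ax)^T y = x^T (A^*) y, i.e. x^T A^T y = x^T (A^*) y. Since this holds for all x, y, we must have A^* = A^T. Therefore
A^* =
[[-2, 1],
 [-2, -1],
 [1, -1]].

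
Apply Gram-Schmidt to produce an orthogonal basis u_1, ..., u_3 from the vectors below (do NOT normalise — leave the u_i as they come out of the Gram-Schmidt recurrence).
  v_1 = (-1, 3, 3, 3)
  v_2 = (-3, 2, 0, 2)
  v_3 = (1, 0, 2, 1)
Orthogonal basis:
  u_1 = (-1, 3, 3, 3)
  u_2 = (-69/28, 11/28, -45/28, 11/28)
  u_3 = (-42/251, -157/251, 49/251, 94/251)

Apply the Gram-Schmidt recurrence
  u_1 = v_1
  u_i = v_i − Σ_{j<i} ((v_i · u_j) / (u_j · u_j)) · u_j.

Step by step this gives:
  u_1 = (-1, 3, 3, 3)
  u_2 = (-69/28, 11/28, -45/28, 11/28)
  u_3 = (-42/251, -157/251, 49/251, 94/251)

Orthogonality check:
  u_2 · u_1 = 0 (should be 0)
  u_3 · u_1 = 0 (should be 0)
  u_3 · u_2 = 0 (should be 0)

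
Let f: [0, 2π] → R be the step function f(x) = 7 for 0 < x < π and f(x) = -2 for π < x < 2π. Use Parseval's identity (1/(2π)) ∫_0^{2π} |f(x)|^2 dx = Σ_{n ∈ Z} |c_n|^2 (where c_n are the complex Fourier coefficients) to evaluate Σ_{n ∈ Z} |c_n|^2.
Σ |c_n|^2 = 53/2

Parseval equates the L^2 energy of f (normalised by 1/(2π)) with the ℓ^2 sum of its Fourier coefficients: (1/(2π)) ∫_0^{2π} |f|^2 = Σ |c_n|^2.
Compute the left side: (1/(2π)) [∫_0^π 7^2 dx + ∫_π^{2π} (-2)^2 dx] = (1/(2π)) · (49π + 4π) = (49 + 4)/2 = 53/2.
So Σ_{n ∈ Z} |c_n|^2 = 53/2.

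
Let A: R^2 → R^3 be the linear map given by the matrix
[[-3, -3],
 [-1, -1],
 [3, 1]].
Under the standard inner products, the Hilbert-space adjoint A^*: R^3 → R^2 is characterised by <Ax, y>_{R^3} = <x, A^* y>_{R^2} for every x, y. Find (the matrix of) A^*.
A^* = A^T =
[[-3, -1, 3],
 [-3, -1, 1]]

For real matrices with standard dot products, the defining identity <Ax, y> = <x, A^* y> gives (Ax)^T y = x^T (A^*) y, i.e. x^T A^T y = x^T (A^*) y. Since this holds for all x, y, we must have A^* = A^T. Therefore
A^* =
[[-3, -1, 3],
 [-3, -1, 1]].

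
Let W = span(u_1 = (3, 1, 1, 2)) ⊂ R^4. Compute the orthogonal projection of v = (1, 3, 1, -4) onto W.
proj_W(v) = (-1/5, -1/15, -1/15, -2/15)

Set up U = [u_1 | ... | u_1] ∈ R^(4×1). The projector onto W = col(U) is P = U (U^T U)^(-1) U^T.
Compute U^T U =
  [15],
and U^T v = (-1).
Solve U^T U · c = U^T v for the coefficients: c = (-1/15). The projection is proj_W(v) = U c.
Check: (v - proj_W(v)) · u_1 = 0  (should be 0).
Result: proj_W(v) = (-1/5, -1/15, -1/15, -2/15).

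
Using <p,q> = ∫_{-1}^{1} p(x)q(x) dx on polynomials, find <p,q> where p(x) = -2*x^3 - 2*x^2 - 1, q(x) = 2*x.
<p,q> = -8/5

Expand the product: p(x)·q(x) = -4*x^4 - 4*x^3 - 2*x.
∫_{-1}^{1} of each monomial x^k gives [2/(k+1) if k even, 0 if k odd]. Integrating term-by-term (or equivalently evaluating the antiderivative F(x) = -4*x^5/5 - x^4 - x^2 at the endpoints):
  F(1) − F(−1) = -14/5 − (-6/5) = -8/5.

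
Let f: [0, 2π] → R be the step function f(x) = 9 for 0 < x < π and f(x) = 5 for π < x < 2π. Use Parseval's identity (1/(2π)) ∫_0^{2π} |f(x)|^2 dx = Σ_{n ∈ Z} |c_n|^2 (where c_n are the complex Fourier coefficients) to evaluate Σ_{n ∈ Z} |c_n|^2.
Σ |c_n|^2 = 53

Parseval equates the L^2 energy of f (normalised by 1/(2π)) with the ℓ^2 sum of its Fourier coefficients: (1/(2π)) ∫_0^{2π} |f|^2 = Σ |c_n|^2.
Compute the left side: (1/(2π)) [∫_0^π 9^2 dx + ∫_π^{2π} 5^2 dx] = (1/(2π)) · (81π + 25π) = (81 + 25)/2 = 53.
So Σ_{n ∈ Z} |c_n|^2 = 53.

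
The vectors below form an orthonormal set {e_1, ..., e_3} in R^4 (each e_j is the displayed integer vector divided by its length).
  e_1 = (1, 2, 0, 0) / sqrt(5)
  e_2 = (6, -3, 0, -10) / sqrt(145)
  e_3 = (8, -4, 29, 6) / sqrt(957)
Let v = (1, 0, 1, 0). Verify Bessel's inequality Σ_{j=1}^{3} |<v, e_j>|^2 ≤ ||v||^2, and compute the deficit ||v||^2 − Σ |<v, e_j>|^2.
Σ |<v, e_j>|^2 = 62/33; ||v||^2 = 2; deficit = 4/33

Write each e_j = u_j / sqrt(<u_j, u_j>) where u_j is the displayed integer vector. Then <v, e_j> = <v, u_j> / sqrt(<u_j, u_j>), so |<v, e_j>|^2 = <v, u_j>^2 / <u_j, u_j>.
Coefficients: <v, e_1> = 1/sqrt(5), <v, e_2> = 6/sqrt(145), <v, e_3> = 37/sqrt(957).
Square and sum: Σ |<v, e_j>|^2 = 62/33.
Compute ||v||^2 = v·v = 2.
Deficit = 2 − 62/33 = 4/33 ≥ 0, confirming Bessel's inequality. (The deficit equals ||v − Σ <v,e_j> e_j||^2, the squared distance from v to span{e_j}.)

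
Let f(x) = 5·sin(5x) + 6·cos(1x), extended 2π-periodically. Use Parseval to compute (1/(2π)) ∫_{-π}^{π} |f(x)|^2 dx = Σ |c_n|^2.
Σ |c_n|^2 = 61/2

Expand |f|^2 and use orthogonality of {sin(nx), cos(mx)} on [-π, π]:
  ∫_{-π}^{π} sin(nx)^2 dx = π, ∫ cos(mx)^2 dx = π, and cross terms integrate to 0.
So ∫_{-π}^{π} f(x)^2 dx = 5^2 · π + 6^2 · π = (25 + 36)π.
Divide by 2π: (25 + 36)/2 = 61/2.
By Parseval, this equals Σ |c_n|^2.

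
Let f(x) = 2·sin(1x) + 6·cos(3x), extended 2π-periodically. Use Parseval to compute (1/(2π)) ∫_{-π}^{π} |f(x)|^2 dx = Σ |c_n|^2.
Σ |c_n|^2 = 20

Expand |f|^2 and use orthogonality of {sin(nx), cos(mx)} on [-π, π]:
  ∫_{-π}^{π} sin(nx)^2 dx = π, ∫ cos(mx)^2 dx = π, and cross terms integrate to 0.
So ∫_{-π}^{π} f(x)^2 dx = 2^2 · π + 6^2 · π = (4 + 36)π.
Divide by 2π: (4 + 36)/2 = 20.
By Parseval, this equals Σ |c_n|^2.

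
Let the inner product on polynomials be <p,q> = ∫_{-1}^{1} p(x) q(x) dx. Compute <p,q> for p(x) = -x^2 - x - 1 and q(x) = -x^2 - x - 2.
<p,q> = 106/15

Expand the product: p(x)·q(x) = x^4 + 2*x^3 + 4*x^2 + 3*x + 2.
∫_{-1}^{1} of each monomial x^k gives [2/(k+1) if k even, 0 if k odd]. Integrating term-by-term (or equivalently evaluating the antiderivative F(x) = x^5/5 + x^4/2 + 4*x^3/3 + 3*x^2/2 + 2*x at the endpoints):
  F(1) − F(−1) = 83/15 − (-23/15) = 106/15.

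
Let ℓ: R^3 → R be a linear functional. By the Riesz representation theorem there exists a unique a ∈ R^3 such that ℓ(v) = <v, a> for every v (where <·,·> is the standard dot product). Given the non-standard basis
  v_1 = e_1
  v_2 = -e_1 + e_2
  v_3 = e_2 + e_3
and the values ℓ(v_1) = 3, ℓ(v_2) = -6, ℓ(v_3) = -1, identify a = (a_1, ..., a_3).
a = (3, -3, 2)

Write a = (a_1, ..., a_3) in the standard basis. For each basis vector v_i, ℓ(v_i) = <v_i, a> is a linear equation in the a_j's. Collect the n equations into a matrix system V a = ℓ, where row i of V is v_i (expressed in the standard basis). Since V is invertible (lower-triangular with 1s on the diagonal, up to permutation), solve by back-substitution:
  V =
[[1, 0, 0],
 [-1, 1, 0],
 [0, 1, 1]]
  V a = (3, -6, -1)
Solving gives a = (3, -3, 2).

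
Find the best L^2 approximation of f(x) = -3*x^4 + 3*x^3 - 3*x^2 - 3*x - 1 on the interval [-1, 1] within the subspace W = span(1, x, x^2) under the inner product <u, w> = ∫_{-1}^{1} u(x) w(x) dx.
g(x) = -39*x^2/7 - 6*x/5 - 26/35

The best approximation g ∈ W is the orthogonal projection of f onto W. Writing g = a_0 + a_1 x + a_2 x^2, the coefficients solve the normal equations G · a = b where
  G_{ij} = <φ_i, φ_j> and b_i = <f, φ_i>, with φ_0 = 1, φ_1 = x, φ_2 = x^2.
G =
  [2, 0, 2/3]
  [0, 2/3, 0]
  [2/3, 0, 2/5],
b = (-26/5, -4/5, -286/105).
Solving gives a_0 = -26/35, a_1 = -6/5, a_2 = -39/7, so
  g(x) = -39*x^2/7 - 6*x/5 - 26/35.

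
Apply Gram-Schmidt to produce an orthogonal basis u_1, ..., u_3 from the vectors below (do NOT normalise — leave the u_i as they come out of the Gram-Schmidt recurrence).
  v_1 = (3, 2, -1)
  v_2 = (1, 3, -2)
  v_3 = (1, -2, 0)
Orthogonal basis:
  u_1 = (3, 2, -1)
  u_2 = (-19/14, 10/7, -17/14)
  u_3 = (11/75, -11/15, -77/75)

Apply the Gram-Schmidt recurrence
  u_1 = v_1
  u_i = v_i − Σ_{j<i} ((v_i · u_j) / (u_j · u_j)) · u_j.

Step by step this gives:
  u_1 = (3, 2, -1)
  u_2 = (-19/14, 10/7, -17/14)
  u_3 = (11/75, -11/15, -77/75)

Orthogonality check:
  u_2 · u_1 = 0 (should be 0)
  u_3 · u_1 = 0 (should be 0)
  u_3 · u_2 = 0 (should be 0)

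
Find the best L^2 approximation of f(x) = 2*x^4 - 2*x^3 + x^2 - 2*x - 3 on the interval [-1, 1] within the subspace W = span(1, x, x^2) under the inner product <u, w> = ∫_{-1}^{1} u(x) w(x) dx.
g(x) = 19*x^2/7 - 16*x/5 - 111/35

The best approximation g ∈ W is the orthogonal projection of f onto W. Writing g = a_0 + a_1 x + a_2 x^2, the coefficients solve the normal equations G · a = b where
  G_{ij} = <φ_i, φ_j> and b_i = <f, φ_i>, with φ_0 = 1, φ_1 = x, φ_2 = x^2.
G =
  [2, 0, 2/3]
  [0, 2/3, 0]
  [2/3, 0, 2/5],
b = (-68/15, -32/15, -36/35).
Solving gives a_0 = -111/35, a_1 = -16/5, a_2 = 19/7, so
  g(x) = 19*x^2/7 - 16*x/5 - 111/35.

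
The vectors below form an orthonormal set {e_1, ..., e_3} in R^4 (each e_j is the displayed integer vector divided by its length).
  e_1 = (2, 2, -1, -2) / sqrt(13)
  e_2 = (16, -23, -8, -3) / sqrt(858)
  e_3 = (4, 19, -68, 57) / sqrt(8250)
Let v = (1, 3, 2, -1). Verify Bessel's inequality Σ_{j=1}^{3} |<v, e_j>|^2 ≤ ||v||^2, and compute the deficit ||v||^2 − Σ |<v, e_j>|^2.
Σ |<v, e_j>|^2 = 1514/125; ||v||^2 = 15; deficit = 361/125

Write each e_j = u_j / sqrt(<u_j, u_j>) where u_j is the displayed integer vector. Then <v, e_j> = <v, u_j> / sqrt(<u_j, u_j>), so |<v, e_j>|^2 = <v, u_j>^2 / <u_j, u_j>.
Coefficients: <v, e_1> = 8/sqrt(13), <v, e_2> = -66/sqrt(858), <v, e_3> = -132/sqrt(8250).
Square and sum: Σ |<v, e_j>|^2 = 1514/125.
Compute ||v||^2 = v·v = 15.
Deficit = 15 − 1514/125 = 361/125 ≥ 0, confirming Bessel's inequality. (The deficit equals ||v − Σ <v,e_j> e_j||^2, the squared distance from v to span{e_j}.)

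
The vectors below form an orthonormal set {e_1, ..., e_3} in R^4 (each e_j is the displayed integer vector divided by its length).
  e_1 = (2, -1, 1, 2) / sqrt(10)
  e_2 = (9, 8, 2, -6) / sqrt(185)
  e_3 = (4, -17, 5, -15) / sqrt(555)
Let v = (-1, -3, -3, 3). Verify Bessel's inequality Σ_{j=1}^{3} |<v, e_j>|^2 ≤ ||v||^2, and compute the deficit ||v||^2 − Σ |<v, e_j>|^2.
Σ |<v, e_j>|^2 = 292/15; ||v||^2 = 28; deficit = 128/15

Write each e_j = u_j / sqrt(<u_j, u_j>) where u_j is the displayed integer vector. Then <v, e_j> = <v, u_j> / sqrt(<u_j, u_j>), so |<v, e_j>|^2 = <v, u_j>^2 / <u_j, u_j>.
Coefficients: <v, e_1> = 4/sqrt(10), <v, e_2> = -57/sqrt(185), <v, e_3> = -13/sqrt(555).
Square and sum: Σ |<v, e_j>|^2 = 292/15.
Compute ||v||^2 = v·v = 28.
Deficit = 28 − 292/15 = 128/15 ≥ 0, confirming Bessel's inequality. (The deficit equals ||v − Σ <v,e_j> e_j||^2, the squared distance from v to span{e_j}.)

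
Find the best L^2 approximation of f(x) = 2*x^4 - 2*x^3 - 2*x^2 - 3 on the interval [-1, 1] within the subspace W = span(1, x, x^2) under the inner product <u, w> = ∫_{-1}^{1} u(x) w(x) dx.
g(x) = -2*x^2/7 - 6*x/5 - 111/35

The best approximation g ∈ W is the orthogonal projection of f onto W. Writing g = a_0 + a_1 x + a_2 x^2, the coefficients solve the normal equations G · a = b where
  G_{ij} = <φ_i, φ_j> and b_i = <f, φ_i>, with φ_0 = 1, φ_1 = x, φ_2 = x^2.
G =
  [2, 0, 2/3]
  [0, 2/3, 0]
  [2/3, 0, 2/5],
b = (-98/15, -4/5, -78/35).
Solving gives a_0 = -111/35, a_1 = -6/5, a_2 = -2/7, so
  g(x) = -2*x^2/7 - 6*x/5 - 111/35.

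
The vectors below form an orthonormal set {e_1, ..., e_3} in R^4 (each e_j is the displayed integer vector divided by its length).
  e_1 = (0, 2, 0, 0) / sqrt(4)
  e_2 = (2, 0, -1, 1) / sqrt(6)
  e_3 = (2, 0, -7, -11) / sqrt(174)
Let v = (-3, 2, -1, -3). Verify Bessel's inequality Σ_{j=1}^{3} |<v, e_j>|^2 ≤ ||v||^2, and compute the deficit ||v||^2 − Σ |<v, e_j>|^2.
Σ |<v, e_j>|^2 = 618/29; ||v||^2 = 23; deficit = 49/29

Write each e_j = u_j / sqrt(<u_j, u_j>) where u_j is the displayed integer vector. Then <v, e_j> = <v, u_j> / sqrt(<u_j, u_j>), so |<v, e_j>|^2 = <v, u_j>^2 / <u_j, u_j>.
Coefficients: <v, e_1> = 4/sqrt(4), <v, e_2> = -8/sqrt(6), <v, e_3> = 34/sqrt(174).
Square and sum: Σ |<v, e_j>|^2 = 618/29.
Compute ||v||^2 = v·v = 23.
Deficit = 23 − 618/29 = 49/29 ≥ 0, confirming Bessel's inequality. (The deficit equals ||v − Σ <v,e_j> e_j||^2, the squared distance from v to span{e_j}.)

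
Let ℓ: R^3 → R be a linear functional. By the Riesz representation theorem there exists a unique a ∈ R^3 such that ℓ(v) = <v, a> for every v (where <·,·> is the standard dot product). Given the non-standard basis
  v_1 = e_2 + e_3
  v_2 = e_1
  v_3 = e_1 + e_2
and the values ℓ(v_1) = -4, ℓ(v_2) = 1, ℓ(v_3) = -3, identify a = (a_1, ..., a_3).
a = (1, -4, 0)

Write a = (a_1, ..., a_3) in the standard basis. For each basis vector v_i, ℓ(v_i) = <v_i, a> is a linear equation in the a_j's. Collect the n equations into a matrix system V a = ℓ, where row i of V is v_i (expressed in the standard basis). Since V is invertible (lower-triangular with 1s on the diagonal, up to permutation), solve by back-substitution:
  V =
[[0, 1, 1],
 [1, 0, 0],
 [1, 1, 0]]
  V a = (-4, 1, -3)
Solving gives a = (1, -4, 0).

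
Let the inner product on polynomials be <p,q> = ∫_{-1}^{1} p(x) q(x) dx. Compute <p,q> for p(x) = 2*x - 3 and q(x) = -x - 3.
<p,q> = 50/3

Expand the product: p(x)·q(x) = -2*x^2 - 3*x + 9.
∫_{-1}^{1} of each monomial x^k gives [2/(k+1) if k even, 0 if k odd]. Integrating term-by-term (or equivalently evaluating the antiderivative F(x) = -2*x^3/3 - 3*x^2/2 + 9*x at the endpoints):
  F(1) − F(−1) = 41/6 − (-59/6) = 50/3.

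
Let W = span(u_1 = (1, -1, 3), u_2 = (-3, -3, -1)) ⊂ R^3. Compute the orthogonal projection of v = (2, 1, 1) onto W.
proj_W(v) = (17/10, 31/25, 59/50)

Set up U = [u_1 | ... | u_2] ∈ R^(3×2). The projector onto W = col(U) is P = U (U^T U)^(-1) U^T.
Compute U^T U =
  [11, -3]
  [-3, 19],
and U^T v = (4, -10).
Solve U^T U · c = U^T v for the coefficients: c = (23/100, -49/100). The projection is proj_W(v) = U c.
Check: (v - proj_W(v)) · u_1 = 0  (should be 0).
Check: (v - proj_W(v)) · u_2 = 0  (should be 0).
Result: proj_W(v) = (17/10, 31/25, 59/50).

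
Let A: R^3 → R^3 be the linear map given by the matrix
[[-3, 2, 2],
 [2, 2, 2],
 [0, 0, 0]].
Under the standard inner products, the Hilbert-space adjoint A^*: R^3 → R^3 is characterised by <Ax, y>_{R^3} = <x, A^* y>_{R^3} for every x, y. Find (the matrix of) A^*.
A^* = A^T =
[[-3, 2, 0],
 [2, 2, 0],
 [2, 2, 0]]

For real matrices with standard dot products, the defining identity <Ax, y> = <x, A^* y> gives (Ax)^T y = x^T (A^*) y, i.e. x^T A^T y = x^T (A^*) y. Since this holds for all x, y, we must have A^* = A^T. Therefore
A^* =
[[-3, 2, 0],
 [2, 2, 0],
 [2, 2, 0]].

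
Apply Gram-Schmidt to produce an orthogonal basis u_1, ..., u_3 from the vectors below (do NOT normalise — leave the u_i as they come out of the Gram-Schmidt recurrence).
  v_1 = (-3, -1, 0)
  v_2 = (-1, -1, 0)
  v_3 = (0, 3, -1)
Orthogonal basis:
  u_1 = (-3, -1, 0)
  u_2 = (1/5, -3/5, 0)
  u_3 = (0, 0, -1)

Apply the Gram-Schmidt recurrence
  u_1 = v_1
  u_i = v_i − Σ_{j<i} ((v_i · u_j) / (u_j · u_j)) · u_j.

Step by step this gives:
  u_1 = (-3, -1, 0)
  u_2 = (1/5, -3/5, 0)
  u_3 = (0, 0, -1)

Orthogonality check:
  u_2 · u_1 = 0 (should be 0)
  u_3 · u_1 = 0 (should be 0)
  u_3 · u_2 = 0 (should be 0)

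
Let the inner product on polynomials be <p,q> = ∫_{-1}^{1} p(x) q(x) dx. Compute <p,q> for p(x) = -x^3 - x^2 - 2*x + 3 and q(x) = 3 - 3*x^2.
<p,q> = 56/5

Expand the product: p(x)·q(x) = 3*x^5 + 3*x^4 + 3*x^3 - 12*x^2 - 6*x + 9.
∫_{-1}^{1} of each monomial x^k gives [2/(k+1) if k even, 0 if k odd]. Integrating term-by-term (or equivalently evaluating the antiderivative F(x) = x^6/2 + 3*x^5/5 + 3*x^4/4 - 4*x^3 - 3*x^2 + 9*x at the endpoints):
  F(1) − F(−1) = 77/20 − (-147/20) = 56/5.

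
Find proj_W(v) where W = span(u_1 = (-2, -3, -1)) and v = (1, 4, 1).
proj_W(v) = (15/7, 45/14, 15/14)

Set up U = [u_1 | ... | u_1] ∈ R^(3×1). The projector onto W = col(U) is P = U (U^T U)^(-1) U^T.
Compute U^T U =
  [14],
and U^T v = (-15).
Solve U^T U · c = U^T v for the coefficients: c = (-15/14). The projection is proj_W(v) = U c.
Check: (v - proj_W(v)) · u_1 = 0  (should be 0).
Result: proj_W(v) = (15/7, 45/14, 15/14).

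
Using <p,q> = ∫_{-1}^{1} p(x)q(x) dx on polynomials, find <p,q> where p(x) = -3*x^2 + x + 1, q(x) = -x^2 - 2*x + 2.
<p,q> = -4/5

Expand the product: p(x)·q(x) = 3*x^4 + 5*x^3 - 9*x^2 + 2.
∫_{-1}^{1} of each monomial x^k gives [2/(k+1) if k even, 0 if k odd]. Integrating term-by-term (or equivalently evaluating the antiderivative F(x) = 3*x^5/5 + 5*x^4/4 - 3*x^3 + 2*x at the endpoints):
  F(1) − F(−1) = 17/20 − (33/20) = -4/5.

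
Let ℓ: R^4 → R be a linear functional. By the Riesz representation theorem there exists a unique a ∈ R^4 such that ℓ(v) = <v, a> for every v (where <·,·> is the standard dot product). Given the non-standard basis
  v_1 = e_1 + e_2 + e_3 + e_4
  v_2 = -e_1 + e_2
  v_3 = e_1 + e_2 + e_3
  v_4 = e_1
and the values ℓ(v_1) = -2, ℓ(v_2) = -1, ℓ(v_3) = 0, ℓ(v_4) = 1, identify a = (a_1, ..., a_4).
a = (1, 0, -1, -2)

Write a = (a_1, ..., a_4) in the standard basis. For each basis vector v_i, ℓ(v_i) = <v_i, a> is a linear equation in the a_j's. Collect the n equations into a matrix system V a = ℓ, where row i of V is v_i (expressed in the standard basis). Since V is invertible (lower-triangular with 1s on the diagonal, up to permutation), solve by back-substitution:
  V =
[[1, 1, 1, 1],
 [-1, 1, 0, 0],
 [1, 1, 1, 0],
 [1, 0, 0, 0]]
  V a = (-2, -1, 0, 1)
Solving gives a = (1, 0, -1, -2).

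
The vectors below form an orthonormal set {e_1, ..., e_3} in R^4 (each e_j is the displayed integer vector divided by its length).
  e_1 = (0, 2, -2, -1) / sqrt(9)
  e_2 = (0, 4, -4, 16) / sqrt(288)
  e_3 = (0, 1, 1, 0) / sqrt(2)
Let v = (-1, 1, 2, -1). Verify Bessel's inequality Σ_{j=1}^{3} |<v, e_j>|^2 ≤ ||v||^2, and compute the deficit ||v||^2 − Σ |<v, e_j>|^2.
Σ |<v, e_j>|^2 = 6; ||v||^2 = 7; deficit = 1

Write each e_j = u_j / sqrt(<u_j, u_j>) where u_j is the displayed integer vector. Then <v, e_j> = <v, u_j> / sqrt(<u_j, u_j>), so |<v, e_j>|^2 = <v, u_j>^2 / <u_j, u_j>.
Coefficients: <v, e_1> = -1/sqrt(9), <v, e_2> = -20/sqrt(288), <v, e_3> = 3/sqrt(2).
Square and sum: Σ |<v, e_j>|^2 = 6.
Compute ||v||^2 = v·v = 7.
Deficit = 7 − 6 = 1 ≥ 0, confirming Bessel's inequality. (The deficit equals ||v − Σ <v,e_j> e_j||^2, the squared distance from v to span{e_j}.)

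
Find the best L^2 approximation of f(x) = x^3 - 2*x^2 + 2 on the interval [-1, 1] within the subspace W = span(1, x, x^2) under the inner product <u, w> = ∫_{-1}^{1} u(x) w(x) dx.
g(x) = -2*x^2 + 3*x/5 + 2

The best approximation g ∈ W is the orthogonal projection of f onto W. Writing g = a_0 + a_1 x + a_2 x^2, the coefficients solve the normal equations G · a = b where
  G_{ij} = <φ_i, φ_j> and b_i = <f, φ_i>, with φ_0 = 1, φ_1 = x, φ_2 = x^2.
G =
  [2, 0, 2/3]
  [0, 2/3, 0]
  [2/3, 0, 2/5],
b = (8/3, 2/5, 8/15).
Solving gives a_0 = 2, a_1 = 3/5, a_2 = -2, so
  g(x) = -2*x^2 + 3*x/5 + 2.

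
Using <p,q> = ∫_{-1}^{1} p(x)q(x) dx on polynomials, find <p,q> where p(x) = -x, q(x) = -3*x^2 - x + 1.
<p,q> = 2/3

Expand the product: p(x)·q(x) = 3*x^3 + x^2 - x.
∫_{-1}^{1} of each monomial x^k gives [2/(k+1) if k even, 0 if k odd]. Integrating term-by-term (or equivalently evaluating the antiderivative F(x) = 3*x^4/4 + x^3/3 - x^2/2 at the endpoints):
  F(1) − F(−1) = 7/12 − (-1/12) = 2/3.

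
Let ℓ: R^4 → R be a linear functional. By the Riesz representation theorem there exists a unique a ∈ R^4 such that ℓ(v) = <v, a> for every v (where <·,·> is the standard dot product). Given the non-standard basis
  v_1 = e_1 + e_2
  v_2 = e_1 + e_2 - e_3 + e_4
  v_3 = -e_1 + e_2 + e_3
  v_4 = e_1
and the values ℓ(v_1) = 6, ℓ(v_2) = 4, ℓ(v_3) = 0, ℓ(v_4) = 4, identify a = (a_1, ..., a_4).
a = (4, 2, 2, 0)

Write a = (a_1, ..., a_4) in the standard basis. For each basis vector v_i, ℓ(v_i) = <v_i, a> is a linear equation in the a_j's. Collect the n equations into a matrix system V a = ℓ, where row i of V is v_i (expressed in the standard basis). Since V is invertible (lower-triangular with 1s on the diagonal, up to permutation), solve by back-substitution:
  V =
[[1, 1, 0, 0],
 [1, 1, -1, 1],
 [-1, 1, 1, 0],
 [1, 0, 0, 0]]
  V a = (6, 4, 0, 4)
Solving gives a = (4, 2, 2, 0).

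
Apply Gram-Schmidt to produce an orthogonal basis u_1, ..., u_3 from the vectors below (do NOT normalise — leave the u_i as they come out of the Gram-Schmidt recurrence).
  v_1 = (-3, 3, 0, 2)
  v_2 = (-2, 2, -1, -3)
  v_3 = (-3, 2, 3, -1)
Orthogonal basis:
  u_1 = (-3, 3, 0, 2)
  u_2 = (-13/11, 13/11, -1, -39/11)
  u_3 = (-137/180, -43/180, 611/180, -47/60)

Apply the Gram-Schmidt recurrence
  u_1 = v_1
  u_i = v_i − Σ_{j<i} ((v_i · u_j) / (u_j · u_j)) · u_j.

Step by step this gives:
  u_1 = (-3, 3, 0, 2)
  u_2 = (-13/11, 13/11, -1, -39/11)
  u_3 = (-137/180, -43/180, 611/180, -47/60)

Orthogonality check:
  u_2 · u_1 = 0 (should be 0)
  u_3 · u_1 = 0 (should be 0)
  u_3 · u_2 = 0 (should be 0)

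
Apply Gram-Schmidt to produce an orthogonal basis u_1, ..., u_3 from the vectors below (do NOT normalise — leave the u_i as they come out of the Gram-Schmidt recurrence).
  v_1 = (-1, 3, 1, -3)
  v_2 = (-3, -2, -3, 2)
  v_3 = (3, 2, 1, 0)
Orthogonal basis:
  u_1 = (-1, 3, 1, -3)
  u_2 = (-18/5, -1/5, -12/5, 1/5)
  u_3 = (28/47, 59/47, -44/47, 35/47)

Apply the Gram-Schmidt recurrence
  u_1 = v_1
  u_i = v_i − Σ_{j<i} ((v_i · u_j) / (u_j · u_j)) · u_j.

Step by step this gives:
  u_1 = (-1, 3, 1, -3)
  u_2 = (-18/5, -1/5, -12/5, 1/5)
  u_3 = (28/47, 59/47, -44/47, 35/47)

Orthogonality check:
  u_2 · u_1 = 0 (should be 0)
  u_3 · u_1 = 0 (should be 0)
  u_3 · u_2 = 0 (should be 0)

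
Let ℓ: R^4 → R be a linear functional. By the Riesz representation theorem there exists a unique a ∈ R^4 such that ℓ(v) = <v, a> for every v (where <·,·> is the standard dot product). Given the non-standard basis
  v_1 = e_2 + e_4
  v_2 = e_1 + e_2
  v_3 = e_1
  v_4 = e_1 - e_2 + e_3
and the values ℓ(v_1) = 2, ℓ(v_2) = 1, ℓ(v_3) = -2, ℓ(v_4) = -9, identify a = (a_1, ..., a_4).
a = (-2, 3, -4, -1)

Write a = (a_1, ..., a_4) in the standard basis. For each basis vector v_i, ℓ(v_i) = <v_i, a> is a linear equation in the a_j's. Collect the n equations into a matrix system V a = ℓ, where row i of V is v_i (expressed in the standard basis). Since V is invertible (lower-triangular with 1s on the diagonal, up to permutation), solve by back-substitution:
  V =
[[0, 1, 0, 1],
 [1, 1, 0, 0],
 [1, 0, 0, 0],
 [1, -1, 1, 0]]
  V a = (2, 1, -2, -9)
Solving gives a = (-2, 3, -4, -1).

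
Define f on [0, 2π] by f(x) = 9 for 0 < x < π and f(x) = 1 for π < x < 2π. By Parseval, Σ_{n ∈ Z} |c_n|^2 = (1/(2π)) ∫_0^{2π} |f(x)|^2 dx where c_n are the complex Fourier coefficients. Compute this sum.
Σ |c_n|^2 = 41

Parseval equates the L^2 energy of f (normalised by 1/(2π)) with the ℓ^2 sum of its Fourier coefficients: (1/(2π)) ∫_0^{2π} |f|^2 = Σ |c_n|^2.
Compute the left side: (1/(2π)) [∫_0^π 9^2 dx + ∫_π^{2π} 1^2 dx] = (1/(2π)) · (81π + 1π) = (81 + 1)/2 = 41.
So Σ_{n ∈ Z} |c_n|^2 = 41.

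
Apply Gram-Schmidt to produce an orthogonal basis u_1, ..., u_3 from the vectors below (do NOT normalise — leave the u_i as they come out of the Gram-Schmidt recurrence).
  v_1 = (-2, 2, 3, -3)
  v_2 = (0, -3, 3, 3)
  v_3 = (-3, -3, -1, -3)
Orthogonal basis:
  u_1 = (-2, 2, 3, -3)
  u_2 = (-6/13, -33/13, 48/13, 30/13)
  u_3 = (-95/37, -134/37, -54/37, -80/37)

Apply the Gram-Schmidt recurrence
  u_1 = v_1
  u_i = v_i − Σ_{j<i} ((v_i · u_j) / (u_j · u_j)) · u_j.

Step by step this gives:
  u_1 = (-2, 2, 3, -3)
  u_2 = (-6/13, -33/13, 48/13, 30/13)
  u_3 = (-95/37, -134/37, -54/37, -80/37)

Orthogonality check:
  u_2 · u_1 = 0 (should be 0)
  u_3 · u_1 = 0 (should be 0)
  u_3 · u_2 = 0 (should be 0)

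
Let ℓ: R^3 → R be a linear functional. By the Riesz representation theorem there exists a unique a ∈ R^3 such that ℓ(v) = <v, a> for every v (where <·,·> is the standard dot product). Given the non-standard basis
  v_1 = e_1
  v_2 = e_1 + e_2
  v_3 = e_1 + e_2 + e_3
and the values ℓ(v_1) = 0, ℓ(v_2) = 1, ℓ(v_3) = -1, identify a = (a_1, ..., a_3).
a = (0, 1, -2)

Write a = (a_1, ..., a_3) in the standard basis. For each basis vector v_i, ℓ(v_i) = <v_i, a> is a linear equation in the a_j's. Collect the n equations into a matrix system V a = ℓ, where row i of V is v_i (expressed in the standard basis). Since V is invertible (lower-triangular with 1s on the diagonal, up to permutation), solve by back-substitution:
  V =
[[1, 0, 0],
 [1, 1, 0],
 [1, 1, 1]]
  V a = (0, 1, -1)
Solving gives a = (0, 1, -2).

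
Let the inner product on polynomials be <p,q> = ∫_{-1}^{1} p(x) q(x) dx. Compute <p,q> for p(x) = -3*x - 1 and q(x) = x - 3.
<p,q> = 4

Expand the product: p(x)·q(x) = -3*x^2 + 8*x + 3.
∫_{-1}^{1} of each monomial x^k gives [2/(k+1) if k even, 0 if k odd]. Integrating term-by-term (or equivalently evaluating the antiderivative F(x) = -x^3 + 4*x^2 + 3*x at the endpoints):
  F(1) − F(−1) = 6 − (2) = 4.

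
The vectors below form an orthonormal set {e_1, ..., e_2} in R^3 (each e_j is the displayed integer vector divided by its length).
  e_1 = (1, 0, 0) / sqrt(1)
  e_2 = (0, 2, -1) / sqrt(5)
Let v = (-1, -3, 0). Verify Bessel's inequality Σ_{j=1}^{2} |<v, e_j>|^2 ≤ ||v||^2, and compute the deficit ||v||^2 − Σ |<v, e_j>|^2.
Σ |<v, e_j>|^2 = 41/5; ||v||^2 = 10; deficit = 9/5

Write each e_j = u_j / sqrt(<u_j, u_j>) where u_j is the displayed integer vector. Then <v, e_j> = <v, u_j> / sqrt(<u_j, u_j>), so |<v, e_j>|^2 = <v, u_j>^2 / <u_j, u_j>.
Coefficients: <v, e_1> = -1/sqrt(1), <v, e_2> = -6/sqrt(5).
Square and sum: Σ |<v, e_j>|^2 = 41/5.
Compute ||v||^2 = v·v = 10.
Deficit = 10 − 41/5 = 9/5 ≥ 0, confirming Bessel's inequality. (The deficit equals ||v − Σ <v,e_j> e_j||^2, the squared distance from v to span{e_j}.)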